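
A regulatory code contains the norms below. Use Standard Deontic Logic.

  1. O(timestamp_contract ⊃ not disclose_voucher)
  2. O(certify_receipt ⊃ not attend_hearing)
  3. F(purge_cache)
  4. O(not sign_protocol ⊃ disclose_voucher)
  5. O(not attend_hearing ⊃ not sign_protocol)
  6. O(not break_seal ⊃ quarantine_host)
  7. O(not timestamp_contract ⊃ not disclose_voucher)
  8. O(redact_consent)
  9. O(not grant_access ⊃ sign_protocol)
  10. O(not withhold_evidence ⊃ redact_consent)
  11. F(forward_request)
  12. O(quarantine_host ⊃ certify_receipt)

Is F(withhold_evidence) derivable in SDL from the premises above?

Premise 10 is O(not withhold_evidence ⊃ redact_consent); even if O(redact_consent) held, inferring O(not withhold_evidence) would be affirming the consequent — invalid.
No other premise forces O(not withhold_evidence). An ideal world satisfying every premise can still have withhold_evidence true, so F(withhold_evidence) is not derivable.

No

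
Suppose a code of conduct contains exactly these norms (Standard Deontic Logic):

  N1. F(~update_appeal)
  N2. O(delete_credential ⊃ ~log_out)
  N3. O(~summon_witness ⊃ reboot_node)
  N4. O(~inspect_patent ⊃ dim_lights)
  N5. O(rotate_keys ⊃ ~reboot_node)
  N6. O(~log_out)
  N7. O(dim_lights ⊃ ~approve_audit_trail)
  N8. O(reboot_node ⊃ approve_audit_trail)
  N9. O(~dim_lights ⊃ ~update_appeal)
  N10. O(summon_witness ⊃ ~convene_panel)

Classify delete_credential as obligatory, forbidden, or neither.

Neither

Premise 2 is O(delete_credential ⊃ ~log_out); even if O(~log_out) held, inferring O(delete_credential) would be affirming the consequent — invalid.
No premise or chain of K-axiom applications forces O(delete_credential), and none forces O(~delete_credential). So delete_credential is neither obligatory nor forbidden under these norms.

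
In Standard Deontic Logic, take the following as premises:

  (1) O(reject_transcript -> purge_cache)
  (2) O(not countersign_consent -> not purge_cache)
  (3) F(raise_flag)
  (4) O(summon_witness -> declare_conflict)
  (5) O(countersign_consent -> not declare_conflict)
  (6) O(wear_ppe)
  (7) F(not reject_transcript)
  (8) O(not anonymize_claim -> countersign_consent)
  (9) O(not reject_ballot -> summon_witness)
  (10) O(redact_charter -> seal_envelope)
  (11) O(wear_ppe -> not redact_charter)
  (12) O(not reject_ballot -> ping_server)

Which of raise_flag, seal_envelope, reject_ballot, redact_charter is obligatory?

reject_ballot

Premise 7, F(not reject_transcript), is equivalent to O(reject_transcript).
Applying K to premise 1 (O(reject_transcript -> purge_cache)) and O(reject_transcript) yields O(purge_cache).
The contrapositive of premise 2 (O(not countersign_consent -> not purge_cache)) is O(purge_cache -> countersign_consent), and O(purge_cache) is already established, so O(countersign_consent).
With premise 5, O(countersign_consent -> not declare_conflict), the K-axiom yields O(not declare_conflict).
The contrapositive of premise 4 (O(summon_witness -> declare_conflict)) is O(not declare_conflict -> not summon_witness), and O(not declare_conflict) is already established, so O(not summon_witness).
Premise 9, O(not reject_ballot -> summon_witness), contraposes to O(not summon_witness -> reject_ballot); with O(not summon_witness) we get O(reject_ballot).
So O(reject_ballot) holds — reject_ballot is obligatory. None of the other listed options is made obligatory by any chain of premises.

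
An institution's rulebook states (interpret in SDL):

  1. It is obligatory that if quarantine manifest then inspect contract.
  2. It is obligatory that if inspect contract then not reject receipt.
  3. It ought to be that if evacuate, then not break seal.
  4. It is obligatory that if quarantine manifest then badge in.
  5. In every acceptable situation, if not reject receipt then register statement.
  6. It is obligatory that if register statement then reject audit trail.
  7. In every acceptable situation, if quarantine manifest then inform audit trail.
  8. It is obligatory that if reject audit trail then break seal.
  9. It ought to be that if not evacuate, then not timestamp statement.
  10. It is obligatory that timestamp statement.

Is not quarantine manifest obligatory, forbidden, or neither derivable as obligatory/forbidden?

Obligatory

Premise 10 gives O(timestamp_statement).
Premise 9 is O(¬evacuate → ¬timestamp_statement); contrapositively O(timestamp_statement → evacuate). Since O(timestamp_statement) holds, K gives O(evacuate).
Applying K to premise 3 (O(evacuate → ¬break_seal)) and O(evacuate) yields O(¬break_seal).
Premise 8 is O(reject_audit_trail → break_seal); contrapositively O(¬break_seal → ¬reject_audit_trail). Since O(¬break_seal) holds, K gives O(¬reject_audit_trail).
Premise 6 is O(register_statement → reject_audit_trail); contrapositively O(¬reject_audit_trail → ¬register_statement). Since O(¬reject_audit_trail) holds, K gives O(¬register_statement).
Premise 5, O(¬reject_receipt → register_statement), contraposes to O(¬register_statement → reject_receipt); with O(¬register_statement) we get O(reject_receipt).
Premise 2, O(inspect_contract → ¬reject_receipt), contraposes to O(reject_receipt → ¬inspect_contract); with O(reject_receipt) we get O(¬inspect_contract).
Premise 1 is O(quarantine_manifest → inspect_contract); contrapositively O(¬inspect_contract → ¬quarantine_manifest). Since O(¬inspect_contract) holds, K gives O(¬quarantine_manifest).
Premises 4, 7 do not contribute to this derivation.
Hence ¬quarantine_manifest is obligatory.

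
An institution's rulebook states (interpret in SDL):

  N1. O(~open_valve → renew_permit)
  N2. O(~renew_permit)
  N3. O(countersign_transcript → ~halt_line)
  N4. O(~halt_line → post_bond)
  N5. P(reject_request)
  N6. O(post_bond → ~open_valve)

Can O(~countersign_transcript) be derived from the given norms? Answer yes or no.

Yes

From premise 2 we have O(~renew_permit).
Premise 1 is O(~open_valve → renew_permit); contrapositively O(~renew_permit → open_valve). Since O(~renew_permit) holds, K gives O(open_valve).
Premise 6, O(post_bond → ~open_valve), contraposes to O(open_valve → ~post_bond); with O(open_valve) we get O(~post_bond).
Premise 4, O(~halt_line → post_bond), contraposes to O(~post_bond → halt_line); with O(~post_bond) we get O(halt_line).
The contrapositive of premise 3 (O(countersign_transcript → ~halt_line)) is O(halt_line → ~countersign_transcript), and O(halt_line) is already established, so O(~countersign_transcript).
Premise 5 does not contribute to this derivation.
So O(~countersign_transcript) follows.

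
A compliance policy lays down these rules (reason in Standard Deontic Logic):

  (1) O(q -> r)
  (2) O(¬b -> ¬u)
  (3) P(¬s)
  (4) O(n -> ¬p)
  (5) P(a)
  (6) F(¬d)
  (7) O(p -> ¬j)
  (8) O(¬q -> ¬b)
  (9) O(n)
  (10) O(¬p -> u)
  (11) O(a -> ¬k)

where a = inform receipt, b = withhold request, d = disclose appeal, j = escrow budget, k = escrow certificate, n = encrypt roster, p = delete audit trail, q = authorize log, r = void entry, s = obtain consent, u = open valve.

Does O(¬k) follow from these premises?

No

Premise 11 is O(a -> ¬k), but O(a) is not derivable from the premises (the permission P(a) asserts only ¬O(¬a), not O(a)), so it does not yield O(¬k).
No other premise forces O(¬k). An ideal world satisfying every premise can still have ¬k false, so O(¬k) is not derivable.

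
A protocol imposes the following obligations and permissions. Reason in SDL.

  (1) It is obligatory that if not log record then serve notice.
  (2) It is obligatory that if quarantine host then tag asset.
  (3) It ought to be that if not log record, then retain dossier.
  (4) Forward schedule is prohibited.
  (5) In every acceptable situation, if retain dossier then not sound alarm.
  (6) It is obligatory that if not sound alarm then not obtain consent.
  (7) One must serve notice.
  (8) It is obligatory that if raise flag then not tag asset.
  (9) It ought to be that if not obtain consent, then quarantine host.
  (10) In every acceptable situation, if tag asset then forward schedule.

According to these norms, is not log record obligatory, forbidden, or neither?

Premise 4, F(forward_schedule), is equivalent to O(¬forward_schedule).
Premise 10, O(tag_asset → forward_schedule), contraposes to O(¬forward_schedule → ¬tag_asset); with O(¬forward_schedule) we get O(¬tag_asset).
The contrapositive of premise 2 (O(quarantine_host → tag_asset)) is O(¬tag_asset → ¬quarantine_host), and O(¬tag_asset) is already established, so O(¬quarantine_host).
The contrapositive of premise 9 (O(¬obtain_consent → quarantine_host)) is O(¬quarantine_host → obtain_consent), and O(¬quarantine_host) is already established, so O(obtain_consent).
Premise 6 is O(¬sound_alarm → ¬obtain_consent); contrapositively O(obtain_consent → sound_alarm). Since O(obtain_consent) holds, K gives O(sound_alarm).
Premise 5 is O(retain_dossier → ¬sound_alarm); contrapositively O(sound_alarm → ¬retain_dossier). Since O(sound_alarm) holds, K gives O(¬retain_dossier).
Premise 3, O(¬log_record → retain_dossier), contraposes to O(¬retain_dossier → log_record); with O(¬retain_dossier) we get O(log_record).
Premises 1, 7, 8 do not contribute to this derivation.
Thus O(log_record), which is F(¬log_record): ¬log_record is forbidden.

Forbidden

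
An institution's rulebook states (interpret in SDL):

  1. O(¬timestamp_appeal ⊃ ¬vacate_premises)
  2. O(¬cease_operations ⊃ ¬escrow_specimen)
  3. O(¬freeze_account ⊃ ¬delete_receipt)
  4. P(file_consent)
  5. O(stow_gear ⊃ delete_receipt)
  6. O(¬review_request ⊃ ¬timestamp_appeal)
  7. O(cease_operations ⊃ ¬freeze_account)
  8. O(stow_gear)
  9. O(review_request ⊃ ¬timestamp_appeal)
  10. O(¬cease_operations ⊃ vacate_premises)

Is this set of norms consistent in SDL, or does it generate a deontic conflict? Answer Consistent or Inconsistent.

Inconsistent

By case analysis on ¬review_request: premise 6 gives O(¬review_request ⊃ ¬timestamp_appeal) and premise 9 gives O(review_request ⊃ ¬timestamp_appeal), so O(¬timestamp_appeal) either way.
Premise 1 is O(¬timestamp_appeal ⊃ ¬vacate_premises); since O(¬timestamp_appeal), deontic closure gives O(¬vacate_premises).
Premise 10, O(¬cease_operations ⊃ vacate_premises), contraposes to O(¬vacate_premises ⊃ cease_operations); with O(¬vacate_premises) we get O(cease_operations).
Applying K to premise 7 (O(cease_operations ⊃ ¬freeze_account)) and O(cease_operations) yields O(¬freeze_account).
Premise 3 is O(¬freeze_account ⊃ ¬delete_receipt); since O(¬freeze_account), deontic closure gives O(¬delete_receipt).
Premise 5, O(stow_gear ⊃ delete_receipt), contraposes to O(¬delete_receipt ⊃ ¬stow_gear); with O(¬delete_receipt) we get O(¬stow_gear).
Yet premise 8 states O(stow_gear).
We now have both O(¬stow_gear) and O(stow_gear) — stow_gear is simultaneously obligatory and forbidden, violating the D-axiom.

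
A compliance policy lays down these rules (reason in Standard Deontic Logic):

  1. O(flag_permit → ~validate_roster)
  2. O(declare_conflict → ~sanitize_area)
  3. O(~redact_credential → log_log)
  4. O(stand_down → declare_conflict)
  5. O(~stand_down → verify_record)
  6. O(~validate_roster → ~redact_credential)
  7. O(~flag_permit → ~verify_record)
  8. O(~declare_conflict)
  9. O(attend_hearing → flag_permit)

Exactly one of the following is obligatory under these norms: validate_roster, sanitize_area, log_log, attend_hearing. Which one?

log_log

Premise 8 gives O(~declare_conflict).
The contrapositive of premise 4 (O(stand_down → declare_conflict)) is O(~declare_conflict → ~stand_down), and O(~declare_conflict) is already established, so O(~stand_down).
Premise 5 is O(~stand_down → verify_record); since O(~stand_down), deontic closure gives O(verify_record).
The contrapositive of premise 7 (O(~flag_permit → ~verify_record)) is O(verify_record → flag_permit), and O(verify_record) is already established, so O(flag_permit).
Applying K to premise 1 (O(flag_permit → ~validate_roster)) and O(flag_permit) yields O(~validate_roster).
Premise 6 is O(~validate_roster → ~redact_credential); since O(~validate_roster), deontic closure gives O(~redact_credential).
From O(~redact_credential) and premise 3, O(~redact_credential → log_log), we obtain O(log_log).
So O(log_log) holds — log_log is obligatory. None of the other listed options is made obligatory by any chain of premises.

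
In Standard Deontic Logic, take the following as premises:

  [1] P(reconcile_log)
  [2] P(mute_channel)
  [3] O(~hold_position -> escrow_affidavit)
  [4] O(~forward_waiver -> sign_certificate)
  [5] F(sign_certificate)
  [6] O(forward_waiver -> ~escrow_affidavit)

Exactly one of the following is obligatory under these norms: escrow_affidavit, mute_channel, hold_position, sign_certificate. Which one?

Premise 5 is F(sign_certificate), i.e. O(~sign_certificate).
Premise 4 is O(~forward_waiver -> sign_certificate); contrapositively O(~sign_certificate -> forward_waiver). Since O(~sign_certificate) holds, K gives O(forward_waiver).
From O(forward_waiver) and premise 6, O(forward_waiver -> ~escrow_affidavit), we obtain O(~escrow_affidavit).
Premise 3 is O(~hold_position -> escrow_affidavit); contrapositively O(~escrow_affidavit -> hold_position). Since O(~escrow_affidavit) holds, K gives O(hold_position).
So O(hold_position) holds — hold_position is obligatory. None of the other listed options is made obligatory by any chain of premises.

hold_position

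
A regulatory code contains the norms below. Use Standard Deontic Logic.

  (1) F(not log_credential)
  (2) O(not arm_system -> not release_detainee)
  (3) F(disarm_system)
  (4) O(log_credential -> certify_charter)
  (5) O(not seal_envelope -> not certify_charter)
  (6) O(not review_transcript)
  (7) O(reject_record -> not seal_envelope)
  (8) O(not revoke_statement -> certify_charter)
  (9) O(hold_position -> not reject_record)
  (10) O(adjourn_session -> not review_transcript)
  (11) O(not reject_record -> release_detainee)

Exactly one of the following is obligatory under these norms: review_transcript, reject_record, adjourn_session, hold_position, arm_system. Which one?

arm_system

F(not log_credential) at premise 1 means O(log_credential).
Premise 4 is O(log_credential -> certify_charter); since O(log_credential), deontic closure gives O(certify_charter).
Premise 5, O(not seal_envelope -> not certify_charter), contraposes to O(certify_charter -> seal_envelope); with O(certify_charter) we get O(seal_envelope).
The contrapositive of premise 7 (O(reject_record -> not seal_envelope)) is O(seal_envelope -> not reject_record), and O(seal_envelope) is already established, so O(not reject_record).
Premise 11 is O(not reject_record -> release_detainee); since O(not reject_record), deontic closure gives O(release_detainee).
Premise 2 is O(not arm_system -> not release_detainee); contrapositively O(release_detainee -> arm_system). Since O(release_detainee) holds, K gives O(arm_system).
So O(arm_system) holds — arm_system is obligatory. None of the other listed options is made obligatory by any chain of premises.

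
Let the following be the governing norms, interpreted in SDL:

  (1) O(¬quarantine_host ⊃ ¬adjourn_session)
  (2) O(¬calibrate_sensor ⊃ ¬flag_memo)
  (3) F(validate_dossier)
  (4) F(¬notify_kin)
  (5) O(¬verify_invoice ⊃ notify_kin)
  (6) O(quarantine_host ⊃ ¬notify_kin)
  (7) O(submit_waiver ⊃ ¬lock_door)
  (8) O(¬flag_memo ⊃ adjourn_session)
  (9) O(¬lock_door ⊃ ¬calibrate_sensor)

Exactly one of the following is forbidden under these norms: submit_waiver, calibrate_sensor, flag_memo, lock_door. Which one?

Premise 4, F(¬notify_kin), is equivalent to O(notify_kin).
Premise 6 is O(quarantine_host ⊃ ¬notify_kin); contrapositively O(notify_kin ⊃ ¬quarantine_host). Since O(notify_kin) holds, K gives O(¬quarantine_host).
With premise 1, O(¬quarantine_host ⊃ ¬adjourn_session), the K-axiom yields O(¬adjourn_session).
Premise 8 is O(¬flag_memo ⊃ adjourn_session); contrapositively O(¬adjourn_session ⊃ flag_memo). Since O(¬adjourn_session) holds, K gives O(flag_memo).
Premise 2, O(¬calibrate_sensor ⊃ ¬flag_memo), contraposes to O(flag_memo ⊃ calibrate_sensor); with O(flag_memo) we get O(calibrate_sensor).
The contrapositive of premise 9 (O(¬lock_door ⊃ ¬calibrate_sensor)) is O(calibrate_sensor ⊃ lock_door), and O(calibrate_sensor) is already established, so O(lock_door).
The contrapositive of premise 7 (O(submit_waiver ⊃ ¬lock_door)) is O(lock_door ⊃ ¬submit_waiver), and O(lock_door) is already established, so O(¬submit_waiver).
So O(¬submit_waiver) holds, i.e. submit_waiver is forbidden. None of the other listed options is forbidden under the premises.

submit_waiver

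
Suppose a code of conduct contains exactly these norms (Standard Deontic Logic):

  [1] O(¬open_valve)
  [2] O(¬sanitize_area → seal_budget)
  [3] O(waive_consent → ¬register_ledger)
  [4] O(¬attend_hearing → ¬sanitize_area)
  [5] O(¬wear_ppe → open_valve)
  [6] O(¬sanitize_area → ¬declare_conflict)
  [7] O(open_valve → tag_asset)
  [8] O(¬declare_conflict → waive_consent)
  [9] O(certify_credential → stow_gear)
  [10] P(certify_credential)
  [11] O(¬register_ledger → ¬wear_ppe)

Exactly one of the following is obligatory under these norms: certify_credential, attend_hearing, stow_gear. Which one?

Premise 1 gives O(¬open_valve).
The contrapositive of premise 5 (O(¬wear_ppe → open_valve)) is O(¬open_valve → wear_ppe), and O(¬open_valve) is already established, so O(wear_ppe).
Premise 11 is O(¬register_ledger → ¬wear_ppe); contrapositively O(wear_ppe → register_ledger). Since O(wear_ppe) holds, K gives O(register_ledger).
Premise 3 is O(waive_consent → ¬register_ledger); contrapositively O(register_ledger → ¬waive_consent). Since O(register_ledger) holds, K gives O(¬waive_consent).
Premise 8, O(¬declare_conflict → waive_consent), contraposes to O(¬waive_consent → declare_conflict); with O(¬waive_consent) we get O(declare_conflict).
Premise 6, O(¬sanitize_area → ¬declare_conflict), contraposes to O(declare_conflict → sanitize_area); with O(declare_conflict) we get O(sanitize_area).
The contrapositive of premise 4 (O(¬attend_hearing → ¬sanitize_area)) is O(sanitize_area → attend_hearing), and O(sanitize_area) is already established, so O(attend_hearing).
So O(attend_hearing) holds — attend_hearing is obligatory. None of the other listed options is made obligatory by any chain of premises.

attend_hearing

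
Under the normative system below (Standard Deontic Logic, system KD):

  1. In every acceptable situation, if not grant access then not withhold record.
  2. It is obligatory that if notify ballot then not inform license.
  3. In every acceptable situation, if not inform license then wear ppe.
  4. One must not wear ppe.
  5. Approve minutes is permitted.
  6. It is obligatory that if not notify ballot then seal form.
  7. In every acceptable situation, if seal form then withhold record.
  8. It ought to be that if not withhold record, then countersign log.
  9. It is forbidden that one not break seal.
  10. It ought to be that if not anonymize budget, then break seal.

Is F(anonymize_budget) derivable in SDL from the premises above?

Premise 10 is O(¬anonymize_budget → break_seal); even if O(break_seal) held, inferring O(¬anonymize_budget) would be affirming the consequent — invalid.
No other premise forces O(¬anonymize_budget). An ideal world satisfying every premise can still have anonymize_budget true, so F(anonymize_budget) is not derivable.

No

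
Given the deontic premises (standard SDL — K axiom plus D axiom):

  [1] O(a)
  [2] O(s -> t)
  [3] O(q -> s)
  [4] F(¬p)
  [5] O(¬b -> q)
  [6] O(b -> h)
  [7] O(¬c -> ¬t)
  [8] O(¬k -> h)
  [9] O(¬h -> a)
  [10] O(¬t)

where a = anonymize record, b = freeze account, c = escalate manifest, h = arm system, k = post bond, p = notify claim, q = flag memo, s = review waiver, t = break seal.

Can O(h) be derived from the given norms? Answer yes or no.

Yes

Premise 10 states O(¬t) outright.
Premise 2, O(s -> t), contraposes to O(¬t -> ¬s); with O(¬t) we get O(¬s).
The contrapositive of premise 3 (O(q -> s)) is O(¬s -> ¬q), and O(¬s) is already established, so O(¬q).
The contrapositive of premise 5 (O(¬b -> q)) is O(¬q -> b), and O(¬q) is already established, so O(b).
With premise 6, O(b -> h), the K-axiom yields O(h).
Premises 1, 4, 7, 8, 9 do not contribute to this derivation.
So O(h) follows.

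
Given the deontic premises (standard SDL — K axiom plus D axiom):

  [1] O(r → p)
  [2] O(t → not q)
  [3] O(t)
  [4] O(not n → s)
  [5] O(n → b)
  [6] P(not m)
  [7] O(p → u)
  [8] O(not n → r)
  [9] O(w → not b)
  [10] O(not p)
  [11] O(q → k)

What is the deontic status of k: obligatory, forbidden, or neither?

Premise 11 is O(q → k), but O(q) is not derivable from the premises, so it does not yield O(k).
No premise or chain of K-axiom applications forces O(k), and none forces O(not k). So k is neither obligatory nor forbidden under these norms.

Neither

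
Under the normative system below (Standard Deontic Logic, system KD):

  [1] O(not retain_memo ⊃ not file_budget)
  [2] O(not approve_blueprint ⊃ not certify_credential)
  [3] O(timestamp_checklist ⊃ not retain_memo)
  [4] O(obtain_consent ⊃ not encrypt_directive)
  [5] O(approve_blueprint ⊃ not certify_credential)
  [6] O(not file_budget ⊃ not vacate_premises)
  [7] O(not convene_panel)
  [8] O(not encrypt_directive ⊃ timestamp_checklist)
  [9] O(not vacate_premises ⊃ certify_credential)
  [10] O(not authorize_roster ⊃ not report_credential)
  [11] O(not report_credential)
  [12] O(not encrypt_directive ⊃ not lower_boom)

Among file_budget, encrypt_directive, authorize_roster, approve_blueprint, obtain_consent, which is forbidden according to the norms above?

obtain_consent

By case analysis on approve_blueprint: premise 5 gives O(approve_blueprint ⊃ not certify_credential) and premise 2 gives O(not approve_blueprint ⊃ not certify_credential), so O(not certify_credential) either way.
The contrapositive of premise 9 (O(not vacate_premises ⊃ certify_credential)) is O(not certify_credential ⊃ vacate_premises), and O(not certify_credential) is already established, so O(vacate_premises).
Premise 6, O(not file_budget ⊃ not vacate_premises), contraposes to O(vacate_premises ⊃ file_budget); with O(vacate_premises) we get O(file_budget).
The contrapositive of premise 1 (O(not retain_memo ⊃ not file_budget)) is O(file_budget ⊃ retain_memo), and O(file_budget) is already established, so O(retain_memo).
Premise 3, O(timestamp_checklist ⊃ not retain_memo), contraposes to O(retain_memo ⊃ not timestamp_checklist); with O(retain_memo) we get O(not timestamp_checklist).
The contrapositive of premise 8 (O(not encrypt_directive ⊃ timestamp_checklist)) is O(not timestamp_checklist ⊃ encrypt_directive), and O(not timestamp_checklist) is already established, so O(encrypt_directive).
Premise 4 is O(obtain_consent ⊃ not encrypt_directive); contrapositively O(encrypt_directive ⊃ not obtain_consent). Since O(encrypt_directive) holds, K gives O(not obtain_consent).
So O(not obtain_consent) holds, i.e. obtain_consent is forbidden. None of the other listed options is forbidden under the premises.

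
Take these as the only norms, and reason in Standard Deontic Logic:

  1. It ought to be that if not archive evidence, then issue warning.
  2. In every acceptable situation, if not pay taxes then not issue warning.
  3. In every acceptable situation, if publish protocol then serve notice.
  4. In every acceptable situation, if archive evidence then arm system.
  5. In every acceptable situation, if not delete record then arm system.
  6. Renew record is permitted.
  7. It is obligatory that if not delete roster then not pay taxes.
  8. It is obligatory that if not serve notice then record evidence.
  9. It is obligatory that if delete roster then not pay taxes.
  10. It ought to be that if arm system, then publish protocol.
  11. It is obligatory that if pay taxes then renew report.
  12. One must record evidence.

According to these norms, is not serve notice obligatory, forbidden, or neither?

By case analysis on ¬delete_roster: premise 7 gives O(¬delete_roster → ¬pay_taxes) and premise 9 gives O(delete_roster → ¬pay_taxes), so O(¬pay_taxes) either way.
Premise 2 is O(¬pay_taxes → ¬issue_warning); since O(¬pay_taxes), deontic closure gives O(¬issue_warning).
The contrapositive of premise 1 (O(¬archive_evidence → issue_warning)) is O(¬issue_warning → archive_evidence), and O(¬issue_warning) is already established, so O(archive_evidence).
From O(archive_evidence) and premise 4, O(archive_evidence → arm_system), we obtain O(arm_system).
Premise 10 is O(arm_system → publish_protocol); since O(arm_system), deontic closure gives O(publish_protocol).
Applying K to premise 3 (O(publish_protocol → serve_notice)) and O(publish_protocol) yields O(serve_notice).
Premises 5, 6, 8, 11, 12 do not contribute to this derivation.
Thus O(serve_notice), which is F(¬serve_notice): ¬serve_notice is forbidden.

Forbidden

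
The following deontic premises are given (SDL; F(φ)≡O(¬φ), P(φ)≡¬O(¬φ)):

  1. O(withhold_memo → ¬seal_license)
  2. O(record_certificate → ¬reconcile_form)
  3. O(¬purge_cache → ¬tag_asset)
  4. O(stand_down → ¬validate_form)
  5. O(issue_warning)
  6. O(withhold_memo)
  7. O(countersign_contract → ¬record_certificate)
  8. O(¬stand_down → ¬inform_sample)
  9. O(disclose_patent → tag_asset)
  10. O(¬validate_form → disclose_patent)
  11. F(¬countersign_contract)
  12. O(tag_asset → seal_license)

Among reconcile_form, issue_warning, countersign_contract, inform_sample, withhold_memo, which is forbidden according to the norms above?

Premise 6 states O(withhold_memo) outright.
Premise 1 is O(withhold_memo → ¬seal_license); since O(withhold_memo), deontic closure gives O(¬seal_license).
The contrapositive of premise 12 (O(tag_asset → seal_license)) is O(¬seal_license → ¬tag_asset), and O(¬seal_license) is already established, so O(¬tag_asset).
Premise 9 is O(disclose_patent → tag_asset); contrapositively O(¬tag_asset → ¬disclose_patent). Since O(¬tag_asset) holds, K gives O(¬disclose_patent).
Premise 10, O(¬validate_form → disclose_patent), contraposes to O(¬disclose_patent → validate_form); with O(¬disclose_patent) we get O(validate_form).
Premise 4, O(stand_down → ¬validate_form), contraposes to O(validate_form → ¬stand_down); with O(validate_form) we get O(¬stand_down).
With premise 8, O(¬stand_down → ¬inform_sample), the K-axiom yields O(¬inform_sample).
So O(¬inform_sample) holds, i.e. inform_sample is forbidden. None of the other listed options is forbidden under the premises.

inform_sample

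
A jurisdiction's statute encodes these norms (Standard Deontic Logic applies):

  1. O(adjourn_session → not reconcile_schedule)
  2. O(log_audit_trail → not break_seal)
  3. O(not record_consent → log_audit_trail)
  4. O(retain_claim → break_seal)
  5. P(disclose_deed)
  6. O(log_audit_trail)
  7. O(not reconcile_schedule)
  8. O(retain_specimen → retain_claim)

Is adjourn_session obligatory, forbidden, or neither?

Neither

Premise 1 is O(adjourn_session → not reconcile_schedule); even if O(not reconcile_schedule) held, inferring O(adjourn_session) would be affirming the consequent — invalid.
No premise or chain of K-axiom applications forces O(adjourn_session), and none forces O(not adjourn_session). So adjourn_session is neither obligatory nor forbidden under these norms.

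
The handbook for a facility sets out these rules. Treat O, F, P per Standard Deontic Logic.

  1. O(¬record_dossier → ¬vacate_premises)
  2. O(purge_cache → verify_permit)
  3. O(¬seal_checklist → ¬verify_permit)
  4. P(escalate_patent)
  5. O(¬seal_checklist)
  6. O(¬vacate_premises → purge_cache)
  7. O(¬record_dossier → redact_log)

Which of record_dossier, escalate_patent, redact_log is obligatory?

From premise 5 we have O(¬seal_checklist).
With premise 3, O(¬seal_checklist → ¬verify_permit), the K-axiom yields O(¬verify_permit).
Premise 2 is O(purge_cache → verify_permit); contrapositively O(¬verify_permit → ¬purge_cache). Since O(¬verify_permit) holds, K gives O(¬purge_cache).
The contrapositive of premise 6 (O(¬vacate_premises → purge_cache)) is O(¬purge_cache → vacate_premises), and O(¬purge_cache) is already established, so O(vacate_premises).
Premise 1, O(¬record_dossier → ¬vacate_premises), contraposes to O(vacate_premises → record_dossier); with O(vacate_premises) we get O(record_dossier).
So O(record_dossier) holds — record_dossier is obligatory. None of the other listed options is made obligatory by any chain of premises.

record_dossier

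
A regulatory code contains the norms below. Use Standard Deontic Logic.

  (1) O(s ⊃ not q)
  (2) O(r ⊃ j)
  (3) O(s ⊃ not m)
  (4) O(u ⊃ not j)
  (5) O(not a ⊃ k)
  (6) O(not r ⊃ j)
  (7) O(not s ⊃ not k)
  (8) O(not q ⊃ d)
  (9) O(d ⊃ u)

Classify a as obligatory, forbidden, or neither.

By case analysis on not r: premise 6 gives O(not r ⊃ j) and premise 2 gives O(r ⊃ j), so O(j) either way.
The contrapositive of premise 4 (O(u ⊃ not j)) is O(j ⊃ not u), and O(j) is already established, so O(not u).
Premise 9 is O(d ⊃ u); contrapositively O(not u ⊃ not d). Since O(not u) holds, K gives O(not d).
Premise 8, O(not q ⊃ d), contraposes to O(not d ⊃ q); with O(not d) we get O(q).
The contrapositive of premise 1 (O(s ⊃ not q)) is O(q ⊃ not s), and O(q) is already established, so O(not s).
Premise 7 is O(not s ⊃ not k); since O(not s), deontic closure gives O(not k).
Premise 5 is O(not a ⊃ k); contrapositively O(not k ⊃ a). Since O(not k) holds, K gives O(a).
Premise 3 does not contribute to this derivation.
Hence a is obligatory.

Obligatory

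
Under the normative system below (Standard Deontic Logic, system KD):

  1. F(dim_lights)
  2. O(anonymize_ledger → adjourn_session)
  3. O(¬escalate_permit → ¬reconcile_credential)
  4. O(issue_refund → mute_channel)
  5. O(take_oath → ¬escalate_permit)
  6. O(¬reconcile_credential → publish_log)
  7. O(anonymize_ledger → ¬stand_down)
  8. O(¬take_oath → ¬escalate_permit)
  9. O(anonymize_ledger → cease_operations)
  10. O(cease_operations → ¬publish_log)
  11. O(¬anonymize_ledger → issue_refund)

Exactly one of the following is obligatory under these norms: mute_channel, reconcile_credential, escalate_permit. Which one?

Premises 5 and 8 cover both cases: O(take_oath → ¬escalate_permit) and O(¬take_oath → ¬escalate_permit). Since take_oath ∨ ¬take_oath is a tautology, O(¬escalate_permit) follows.
Premise 3 is O(¬escalate_permit → ¬reconcile_credential); since O(¬escalate_permit), deontic closure gives O(¬reconcile_credential).
Premise 6 is O(¬reconcile_credential → publish_log); since O(¬reconcile_credential), deontic closure gives O(publish_log).
Premise 10, O(cease_operations → ¬publish_log), contraposes to O(publish_log → ¬cease_operations); with O(publish_log) we get O(¬cease_operations).
Premise 9 is O(anonymize_ledger → cease_operations); contrapositively O(¬cease_operations → ¬anonymize_ledger). Since O(¬cease_operations) holds, K gives O(¬anonymize_ledger).
Applying K to premise 11 (O(¬anonymize_ledger → issue_refund)) and O(¬anonymize_ledger) yields O(issue_refund).
With premise 4, O(issue_refund → mute_channel), the K-axiom yields O(mute_channel).
So O(mute_channel) holds — mute_channel is obligatory. None of the other listed options is made obligatory by any chain of premises.

mute_channel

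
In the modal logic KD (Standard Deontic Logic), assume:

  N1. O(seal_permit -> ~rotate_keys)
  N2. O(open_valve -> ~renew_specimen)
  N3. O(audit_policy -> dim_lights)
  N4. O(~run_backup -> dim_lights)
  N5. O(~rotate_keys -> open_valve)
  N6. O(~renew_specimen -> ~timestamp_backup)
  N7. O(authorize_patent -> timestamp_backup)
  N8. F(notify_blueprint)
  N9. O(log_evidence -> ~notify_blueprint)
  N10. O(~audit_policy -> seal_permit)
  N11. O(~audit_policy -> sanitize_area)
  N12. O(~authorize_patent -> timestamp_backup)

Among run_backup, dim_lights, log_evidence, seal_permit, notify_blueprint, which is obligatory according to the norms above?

Premises 12 and 7 cover both cases: O(~authorize_patent -> timestamp_backup) and O(authorize_patent -> timestamp_backup). Since ~authorize_patent ∨ authorize_patent is a tautology, O(timestamp_backup) follows.
The contrapositive of premise 6 (O(~renew_specimen -> ~timestamp_backup)) is O(timestamp_backup -> renew_specimen), and O(timestamp_backup) is already established, so O(renew_specimen).
Premise 2 is O(open_valve -> ~renew_specimen); contrapositively O(renew_specimen -> ~open_valve). Since O(renew_specimen) holds, K gives O(~open_valve).
The contrapositive of premise 5 (O(~rotate_keys -> open_valve)) is O(~open_valve -> rotate_keys), and O(~open_valve) is already established, so O(rotate_keys).
Premise 1, O(seal_permit -> ~rotate_keys), contraposes to O(rotate_keys -> ~seal_permit); with O(rotate_keys) we get O(~seal_permit).
Premise 10 is O(~audit_policy -> seal_permit); contrapositively O(~seal_permit -> audit_policy). Since O(~seal_permit) holds, K gives O(audit_policy).
Applying K to premise 3 (O(audit_policy -> dim_lights)) and O(audit_policy) yields O(dim_lights).
So O(dim_lights) holds — dim_lights is obligatory. None of the other listed options is made obligatory by any chain of premises.

dim_lights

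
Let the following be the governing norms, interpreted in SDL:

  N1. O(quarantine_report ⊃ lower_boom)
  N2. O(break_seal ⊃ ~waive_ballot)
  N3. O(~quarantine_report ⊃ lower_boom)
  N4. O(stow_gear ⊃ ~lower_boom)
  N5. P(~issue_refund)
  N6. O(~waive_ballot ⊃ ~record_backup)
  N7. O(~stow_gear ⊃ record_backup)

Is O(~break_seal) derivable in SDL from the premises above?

By case analysis on ~quarantine_report: premise 3 gives O(~quarantine_report ⊃ lower_boom) and premise 1 gives O(quarantine_report ⊃ lower_boom), so O(lower_boom) either way.
The contrapositive of premise 4 (O(stow_gear ⊃ ~lower_boom)) is O(lower_boom ⊃ ~stow_gear), and O(lower_boom) is already established, so O(~stow_gear).
From O(~stow_gear) and premise 7, O(~stow_gear ⊃ record_backup), we obtain O(record_backup).
The contrapositive of premise 6 (O(~waive_ballot ⊃ ~record_backup)) is O(record_backup ⊃ waive_ballot), and O(record_backup) is already established, so O(waive_ballot).
The contrapositive of premise 2 (O(break_seal ⊃ ~waive_ballot)) is O(waive_ballot ⊃ ~break_seal), and O(waive_ballot) is already established, so O(~break_seal).
Premise 5 does not contribute to this derivation.
So O(~break_seal) follows.

Yes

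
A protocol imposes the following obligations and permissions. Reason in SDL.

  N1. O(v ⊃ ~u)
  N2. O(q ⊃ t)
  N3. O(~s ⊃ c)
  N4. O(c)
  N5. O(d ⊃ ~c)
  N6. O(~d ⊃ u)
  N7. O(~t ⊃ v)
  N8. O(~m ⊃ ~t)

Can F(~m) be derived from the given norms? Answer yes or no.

Premise 4 states O(c) outright.
Premise 5, O(d ⊃ ~c), contraposes to O(c ⊃ ~d); with O(c) we get O(~d).
Applying K to premise 6 (O(~d ⊃ u)) and O(~d) yields O(u).
Premise 1, O(v ⊃ ~u), contraposes to O(u ⊃ ~v); with O(u) we get O(~v).
Premise 7 is O(~t ⊃ v); contrapositively O(~v ⊃ t). Since O(~v) holds, K gives O(t).
Premise 8, O(~m ⊃ ~t), contraposes to O(t ⊃ m); with O(t) we get O(m).
Premises 2, 3 do not contribute to this derivation.
So O(m) holds, i.e. F(~m). The claim follows.

Yes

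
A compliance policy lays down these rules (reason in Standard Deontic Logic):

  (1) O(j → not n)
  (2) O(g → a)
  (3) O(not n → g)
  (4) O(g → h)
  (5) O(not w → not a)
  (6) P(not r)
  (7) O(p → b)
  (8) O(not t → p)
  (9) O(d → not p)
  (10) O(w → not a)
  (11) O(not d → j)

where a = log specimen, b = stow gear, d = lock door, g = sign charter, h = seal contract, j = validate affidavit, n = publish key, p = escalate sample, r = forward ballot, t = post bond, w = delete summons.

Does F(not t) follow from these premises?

Premises 5 and 10 cover both cases: O(not w → not a) and O(w → not a). Since not w ∨ w is a tautology, O(not a) follows.
Premise 2 is O(g → a); contrapositively O(not a → not g). Since O(not a) holds, K gives O(not g).
Premise 3 is O(not n → g); contrapositively O(not g → n). Since O(not g) holds, K gives O(n).
The contrapositive of premise 1 (O(j → not n)) is O(n → not j), and O(n) is already established, so O(not j).
Premise 11, O(not d → j), contraposes to O(not j → d); with O(not j) we get O(d).
From O(d) and premise 9, O(d → not p), we obtain O(not p).
Premise 8 is O(not t → p); contrapositively O(not p → t). Since O(not p) holds, K gives O(t).
Premises 4, 6, 7 do not contribute to this derivation.
So O(t) holds, i.e. F(not t). The claim follows.

Yes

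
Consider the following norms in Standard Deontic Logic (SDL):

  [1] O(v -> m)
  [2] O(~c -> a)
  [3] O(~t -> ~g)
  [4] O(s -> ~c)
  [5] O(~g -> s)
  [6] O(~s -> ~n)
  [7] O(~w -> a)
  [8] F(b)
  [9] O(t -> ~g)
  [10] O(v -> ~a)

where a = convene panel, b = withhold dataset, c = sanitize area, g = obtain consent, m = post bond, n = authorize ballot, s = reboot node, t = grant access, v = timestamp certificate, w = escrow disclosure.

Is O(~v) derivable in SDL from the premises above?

By case analysis on t: premise 9 gives O(t -> ~g) and premise 3 gives O(~t -> ~g), so O(~g) either way.
Premise 5 is O(~g -> s); since O(~g), deontic closure gives O(s).
From O(s) and premise 4, O(s -> ~c), we obtain O(~c).
Premise 2 is O(~c -> a); since O(~c), deontic closure gives O(a).
Premise 10 is O(v -> ~a); contrapositively O(a -> ~v). Since O(a) holds, K gives O(~v).
Premises 1, 6, 7, 8 do not contribute to this derivation.
So O(~v) follows.

Yes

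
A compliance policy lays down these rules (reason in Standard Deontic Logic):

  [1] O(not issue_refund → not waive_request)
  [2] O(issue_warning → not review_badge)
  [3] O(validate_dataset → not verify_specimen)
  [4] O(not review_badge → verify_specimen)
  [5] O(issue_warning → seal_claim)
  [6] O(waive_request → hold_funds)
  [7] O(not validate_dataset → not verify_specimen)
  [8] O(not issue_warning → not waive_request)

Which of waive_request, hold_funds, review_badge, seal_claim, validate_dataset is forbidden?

By case analysis on not validate_dataset: premise 7 gives O(not validate_dataset → not verify_specimen) and premise 3 gives O(validate_dataset → not verify_specimen), so O(not verify_specimen) either way.
The contrapositive of premise 4 (O(not review_badge → verify_specimen)) is O(not verify_specimen → review_badge), and O(not verify_specimen) is already established, so O(review_badge).
Premise 2, O(issue_warning → not review_badge), contraposes to O(review_badge → not issue_warning); with O(review_badge) we get O(not issue_warning).
From O(not issue_warning) and premise 8, O(not issue_warning → not waive_request), we obtain O(not waive_request).
So O(not waive_request) holds, i.e. waive_request is forbidden. None of the other listed options is forbidden under the premises.

waive_request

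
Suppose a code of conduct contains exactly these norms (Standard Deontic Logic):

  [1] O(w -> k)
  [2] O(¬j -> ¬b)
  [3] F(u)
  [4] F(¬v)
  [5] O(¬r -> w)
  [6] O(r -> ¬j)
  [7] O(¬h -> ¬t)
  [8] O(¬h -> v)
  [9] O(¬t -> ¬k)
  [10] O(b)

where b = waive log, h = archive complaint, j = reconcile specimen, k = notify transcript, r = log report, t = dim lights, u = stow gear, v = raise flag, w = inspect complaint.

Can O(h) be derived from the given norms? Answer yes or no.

From premise 10 we have O(b).
Premise 2 is O(¬j -> ¬b); contrapositively O(b -> j). Since O(b) holds, K gives O(j).
Premise 6 is O(r -> ¬j); contrapositively O(j -> ¬r). Since O(j) holds, K gives O(¬r).
From O(¬r) and premise 5, O(¬r -> w), we obtain O(w).
From O(w) and premise 1, O(w -> k), we obtain O(k).
The contrapositive of premise 9 (O(¬t -> ¬k)) is O(k -> t), and O(k) is already established, so O(t).
Premise 7, O(¬h -> ¬t), contraposes to O(t -> h); with O(t) we get O(h).
Premises 3, 4, 8 do not contribute to this derivation.
So O(h) follows.

Yes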